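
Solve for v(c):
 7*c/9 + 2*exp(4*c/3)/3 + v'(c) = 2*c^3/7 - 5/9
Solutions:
 v(c) = C1 + c^4/14 - 7*c^2/18 - 5*c/9 - exp(4*c/3)/2


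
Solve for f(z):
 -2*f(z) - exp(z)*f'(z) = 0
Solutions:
 f(z) = C1*exp(2*exp(-z))


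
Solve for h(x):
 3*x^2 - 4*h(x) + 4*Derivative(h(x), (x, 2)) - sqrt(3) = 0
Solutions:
 h(x) = C1*exp(-x) + C2*exp(x) + 3*x^2/4 - sqrt(3)/4 + 3/2


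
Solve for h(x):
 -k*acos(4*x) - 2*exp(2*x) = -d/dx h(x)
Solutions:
 h(x) = C1 + k*(x*acos(4*x) - sqrt(1 - 16*x^2)/4) + exp(2*x)


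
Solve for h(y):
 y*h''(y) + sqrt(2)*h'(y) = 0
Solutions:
 h(y) = C1 + C2*y^(1 - sqrt(2))


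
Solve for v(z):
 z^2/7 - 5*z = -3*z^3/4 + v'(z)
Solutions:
 v(z) = C1 + 3*z^4/16 + z^3/21 - 5*z^2/2


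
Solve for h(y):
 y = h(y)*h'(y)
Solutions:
 h(y) = -sqrt(C1 + y^2)
 h(y) = sqrt(C1 + y^2)


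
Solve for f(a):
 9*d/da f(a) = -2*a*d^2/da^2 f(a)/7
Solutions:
 f(a) = C1 + C2/a^(61/2)


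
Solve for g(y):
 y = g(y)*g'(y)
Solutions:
 g(y) = -sqrt(C1 + y^2)
 g(y) = sqrt(C1 + y^2)


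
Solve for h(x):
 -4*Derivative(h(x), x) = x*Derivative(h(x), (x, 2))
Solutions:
 h(x) = C1 + C2/x^3


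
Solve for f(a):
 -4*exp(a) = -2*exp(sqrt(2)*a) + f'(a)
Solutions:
 f(a) = C1 - 4*exp(a) + sqrt(2)*exp(sqrt(2)*a)


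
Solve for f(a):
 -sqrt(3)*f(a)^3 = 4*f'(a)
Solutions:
 f(a) = -sqrt(2)*sqrt(-1/(C1 - sqrt(3)*a))
 f(a) = sqrt(2)*sqrt(-1/(C1 - sqrt(3)*a))


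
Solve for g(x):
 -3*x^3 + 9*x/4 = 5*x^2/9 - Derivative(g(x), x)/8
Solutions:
 g(x) = C1 + 6*x^4 + 40*x^3/27 - 9*x^2


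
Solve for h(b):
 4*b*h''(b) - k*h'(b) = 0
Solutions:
 h(b) = C1 + b^(re(k)/4 + 1)*(C2*sin(log(b)*Abs(im(k))/4) + C3*cos(log(b)*im(k)/4))


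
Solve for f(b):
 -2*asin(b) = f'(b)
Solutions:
 f(b) = C1 - 2*b*asin(b) - 2*sqrt(1 - b^2)


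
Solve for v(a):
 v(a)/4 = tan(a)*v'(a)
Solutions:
 v(a) = C1*sin(a)^(1/4)


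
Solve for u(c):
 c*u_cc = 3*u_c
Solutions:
 u(c) = C1 + C2*c^4


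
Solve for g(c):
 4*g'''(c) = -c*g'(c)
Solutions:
 g(c) = C1 + Integral(C2*airyai(-2^(1/3)*c/2) + C3*airybi(-2^(1/3)*c/2), c)


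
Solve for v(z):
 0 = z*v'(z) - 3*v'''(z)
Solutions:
 v(z) = C1 + Integral(C2*airyai(3^(2/3)*z/3) + C3*airybi(3^(2/3)*z/3), z)


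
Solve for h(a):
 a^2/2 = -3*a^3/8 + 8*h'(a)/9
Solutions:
 h(a) = C1 + 27*a^4/256 + 3*a^3/16


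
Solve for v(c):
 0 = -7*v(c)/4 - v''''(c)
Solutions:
 v(c) = (C1*sin(7^(1/4)*c/2) + C2*cos(7^(1/4)*c/2))*exp(-7^(1/4)*c/2) + (C3*sin(7^(1/4)*c/2) + C4*cos(7^(1/4)*c/2))*exp(7^(1/4)*c/2)


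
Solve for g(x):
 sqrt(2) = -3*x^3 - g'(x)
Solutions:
 g(x) = C1 - 3*x^4/4 - sqrt(2)*x


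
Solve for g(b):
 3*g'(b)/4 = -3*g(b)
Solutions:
 g(b) = C1*exp(-4*b)


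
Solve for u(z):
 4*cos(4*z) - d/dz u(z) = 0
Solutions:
 u(z) = C1 + sin(4*z)


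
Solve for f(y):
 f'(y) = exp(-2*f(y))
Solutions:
 f(y) = log(-sqrt(C1 + 2*y))
 f(y) = log(C1 + 2*y)/2


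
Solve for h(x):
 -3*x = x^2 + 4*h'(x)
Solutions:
 h(x) = C1 - x^3/12 - 3*x^2/8


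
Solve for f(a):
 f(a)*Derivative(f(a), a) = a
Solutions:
 f(a) = -sqrt(C1 + a^2)
 f(a) = sqrt(C1 + a^2)


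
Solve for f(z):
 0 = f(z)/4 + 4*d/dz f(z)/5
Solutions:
 f(z) = C1*exp(-5*z/16)


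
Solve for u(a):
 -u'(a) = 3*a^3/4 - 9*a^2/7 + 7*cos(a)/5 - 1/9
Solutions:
 u(a) = C1 - 3*a^4/16 + 3*a^3/7 + a/9 - 7*sin(a)/5


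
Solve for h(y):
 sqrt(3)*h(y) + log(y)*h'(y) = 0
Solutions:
 h(y) = C1*exp(-sqrt(3)*li(y))


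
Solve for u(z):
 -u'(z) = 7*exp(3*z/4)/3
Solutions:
 u(z) = C1 - 28*exp(3*z/4)/9


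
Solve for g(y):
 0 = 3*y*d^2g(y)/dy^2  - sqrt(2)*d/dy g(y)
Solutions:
 g(y) = C1 + C2*y^(sqrt(2)/3 + 1)


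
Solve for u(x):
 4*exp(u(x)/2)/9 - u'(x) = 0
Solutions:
 u(x) = 2*log(-1/(C1 + 4*x)) + 2*log(18)


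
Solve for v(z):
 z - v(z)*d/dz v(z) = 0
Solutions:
 v(z) = -sqrt(C1 + z^2)
 v(z) = sqrt(C1 + z^2)


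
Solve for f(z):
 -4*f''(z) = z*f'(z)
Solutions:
 f(z) = C1 + C2*erf(sqrt(2)*z/4)


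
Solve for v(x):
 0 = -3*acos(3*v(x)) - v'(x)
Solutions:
 Integral(1/acos(3*_y), (_y, v(x))) = C1 - 3*x


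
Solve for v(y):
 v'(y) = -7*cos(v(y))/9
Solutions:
 7*y/9 - log(sin(v(y)) - 1)/2 + log(sin(v(y)) + 1)/2 = C1


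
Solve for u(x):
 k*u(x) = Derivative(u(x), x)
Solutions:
 u(x) = C1*exp(k*x)


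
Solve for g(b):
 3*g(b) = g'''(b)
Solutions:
 g(b) = C3*exp(3^(1/3)*b) + (C1*sin(3^(5/6)*b/2) + C2*cos(3^(5/6)*b/2))*exp(-3^(1/3)*b/2)


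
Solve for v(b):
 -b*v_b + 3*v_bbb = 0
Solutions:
 v(b) = C1 + Integral(C2*airyai(3^(2/3)*b/3) + C3*airybi(3^(2/3)*b/3), b)


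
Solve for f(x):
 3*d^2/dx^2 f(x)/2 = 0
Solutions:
 f(x) = C1 + C2*x


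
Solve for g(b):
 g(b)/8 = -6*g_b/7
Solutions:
 g(b) = C1*exp(-7*b/48)


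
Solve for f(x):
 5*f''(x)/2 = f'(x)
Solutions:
 f(x) = C1 + C2*exp(2*x/5)


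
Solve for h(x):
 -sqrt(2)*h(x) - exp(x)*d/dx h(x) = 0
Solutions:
 h(x) = C1*exp(sqrt(2)*exp(-x))


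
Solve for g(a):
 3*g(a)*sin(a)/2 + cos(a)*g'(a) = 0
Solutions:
 g(a) = C1*cos(a)^(3/2)


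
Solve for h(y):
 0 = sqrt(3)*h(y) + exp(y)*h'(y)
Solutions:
 h(y) = C1*exp(sqrt(3)*exp(-y))


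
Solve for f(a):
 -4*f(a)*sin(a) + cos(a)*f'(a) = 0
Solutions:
 f(a) = C1/cos(a)^4


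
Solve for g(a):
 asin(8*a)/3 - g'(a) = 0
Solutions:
 g(a) = C1 + a*asin(8*a)/3 + sqrt(1 - 64*a^2)/24


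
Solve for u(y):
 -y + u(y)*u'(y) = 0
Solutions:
 u(y) = -sqrt(C1 + y^2)
 u(y) = sqrt(C1 + y^2)


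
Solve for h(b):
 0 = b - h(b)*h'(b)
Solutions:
 h(b) = -sqrt(C1 + b^2)
 h(b) = sqrt(C1 + b^2)


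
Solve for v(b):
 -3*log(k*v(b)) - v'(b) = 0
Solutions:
 li(k*v(b))/k = C1 - 3*b


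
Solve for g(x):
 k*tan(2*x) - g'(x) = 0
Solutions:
 g(x) = C1 - k*log(cos(2*x))/2


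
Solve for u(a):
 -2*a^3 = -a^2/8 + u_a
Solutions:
 u(a) = C1 - a^4/2 + a^3/24


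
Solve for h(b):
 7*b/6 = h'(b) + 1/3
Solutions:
 h(b) = C1 + 7*b^2/12 - b/3


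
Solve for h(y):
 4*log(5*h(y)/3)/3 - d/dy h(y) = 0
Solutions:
 3*Integral(1/(-log(_y) - log(5) + log(3)), (_y, h(y)))/4 = C1 - y


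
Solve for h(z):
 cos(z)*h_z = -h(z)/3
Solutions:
 h(z) = C1*(sin(z) - 1)^(1/6)/(sin(z) + 1)^(1/6)


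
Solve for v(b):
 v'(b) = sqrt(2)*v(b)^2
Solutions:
 v(b) = -1/(C1 + sqrt(2)*b)


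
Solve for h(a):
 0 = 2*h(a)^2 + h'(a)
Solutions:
 h(a) = 1/(C1 + 2*a)


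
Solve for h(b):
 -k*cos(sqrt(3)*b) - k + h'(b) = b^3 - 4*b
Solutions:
 h(b) = C1 + b^4/4 - 2*b^2 + b*k + sqrt(3)*k*sin(sqrt(3)*b)/3


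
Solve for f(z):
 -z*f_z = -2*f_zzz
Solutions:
 f(z) = C1 + Integral(C2*airyai(2^(2/3)*z/2) + C3*airybi(2^(2/3)*z/2), z)


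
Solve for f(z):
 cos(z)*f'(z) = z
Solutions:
 f(z) = C1 + Integral(z/cos(z), z)


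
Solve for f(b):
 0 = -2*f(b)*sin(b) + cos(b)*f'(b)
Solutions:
 f(b) = C1/cos(b)^2


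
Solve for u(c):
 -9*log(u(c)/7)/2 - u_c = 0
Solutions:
 -2*Integral(1/(-log(_y) + log(7)), (_y, u(c)))/9 = C1 - c


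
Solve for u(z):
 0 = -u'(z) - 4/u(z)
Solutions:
 u(z) = -sqrt(C1 - 8*z)
 u(z) = sqrt(C1 - 8*z)


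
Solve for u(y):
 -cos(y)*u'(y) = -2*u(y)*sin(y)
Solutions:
 u(y) = C1/cos(y)^2


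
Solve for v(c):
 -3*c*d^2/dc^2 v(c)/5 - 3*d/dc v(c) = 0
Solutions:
 v(c) = C1 + C2/c^4


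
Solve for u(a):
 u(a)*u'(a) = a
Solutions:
 u(a) = -sqrt(C1 + a^2)
 u(a) = sqrt(C1 + a^2)


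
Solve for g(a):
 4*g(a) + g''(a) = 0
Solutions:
 g(a) = C1*sin(2*a) + C2*cos(2*a)


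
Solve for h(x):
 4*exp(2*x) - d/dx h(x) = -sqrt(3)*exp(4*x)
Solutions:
 h(x) = C1 + sqrt(3)*exp(4*x)/4 + 2*exp(2*x)


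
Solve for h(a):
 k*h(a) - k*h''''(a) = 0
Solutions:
 h(a) = C1*exp(-a) + C2*exp(a) + C3*sin(a) + C4*cos(a)


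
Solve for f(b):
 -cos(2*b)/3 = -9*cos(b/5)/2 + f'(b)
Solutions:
 f(b) = C1 + 45*sin(b/5)/2 - sin(2*b)/6


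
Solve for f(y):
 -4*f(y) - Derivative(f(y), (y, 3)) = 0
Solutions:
 f(y) = C3*exp(-2^(2/3)*y) + (C1*sin(2^(2/3)*sqrt(3)*y/2) + C2*cos(2^(2/3)*sqrt(3)*y/2))*exp(2^(2/3)*y/2)


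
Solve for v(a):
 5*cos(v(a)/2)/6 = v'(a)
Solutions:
 -5*a/6 - log(sin(v(a)/2) - 1) + log(sin(v(a)/2) + 1) = C1


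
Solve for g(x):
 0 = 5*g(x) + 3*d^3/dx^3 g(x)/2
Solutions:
 g(x) = C3*exp(-10^(1/3)*3^(2/3)*x/3) + (C1*sin(10^(1/3)*3^(1/6)*x/2) + C2*cos(10^(1/3)*3^(1/6)*x/2))*exp(10^(1/3)*3^(2/3)*x/6)


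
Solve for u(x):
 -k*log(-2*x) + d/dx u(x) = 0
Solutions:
 u(x) = C1 + k*x*log(-x) + k*x*(-1 + log(2))


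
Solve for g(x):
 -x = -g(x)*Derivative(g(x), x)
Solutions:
 g(x) = -sqrt(C1 + x^2)
 g(x) = sqrt(C1 + x^2)


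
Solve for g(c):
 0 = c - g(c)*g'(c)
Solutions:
 g(c) = -sqrt(C1 + c^2)
 g(c) = sqrt(C1 + c^2)


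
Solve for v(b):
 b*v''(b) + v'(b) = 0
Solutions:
 v(b) = C1 + C2*log(b)


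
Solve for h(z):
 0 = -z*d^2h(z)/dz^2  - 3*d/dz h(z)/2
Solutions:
 h(z) = C1 + C2/sqrt(z)


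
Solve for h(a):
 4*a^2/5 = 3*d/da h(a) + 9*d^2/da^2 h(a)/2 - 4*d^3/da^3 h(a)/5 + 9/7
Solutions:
 h(a) = C1 + C2*exp(a*(45 - sqrt(2985))/16) + C3*exp(a*(45 + sqrt(2985))/16) + 4*a^3/45 - 2*a^2/5 + 1439*a/1575


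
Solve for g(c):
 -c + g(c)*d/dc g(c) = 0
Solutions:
 g(c) = -sqrt(C1 + c^2)
 g(c) = sqrt(C1 + c^2)


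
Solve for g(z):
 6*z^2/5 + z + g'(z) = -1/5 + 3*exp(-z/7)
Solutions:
 g(z) = C1 - 2*z^3/5 - z^2/2 - z/5 - 21*exp(-z/7)


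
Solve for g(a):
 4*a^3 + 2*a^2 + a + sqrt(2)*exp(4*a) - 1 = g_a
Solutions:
 g(a) = C1 + a^4 + 2*a^3/3 + a^2/2 - a + sqrt(2)*exp(4*a)/4


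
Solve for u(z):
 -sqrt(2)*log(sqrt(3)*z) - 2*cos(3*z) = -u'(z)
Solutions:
 u(z) = C1 + sqrt(2)*z*(log(z) - 1) + sqrt(2)*z*log(3)/2 + 2*sin(3*z)/3


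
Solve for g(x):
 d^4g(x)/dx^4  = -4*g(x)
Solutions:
 g(x) = (C1*sin(x) + C2*cos(x))*exp(-x) + (C3*sin(x) + C4*cos(x))*exp(x)


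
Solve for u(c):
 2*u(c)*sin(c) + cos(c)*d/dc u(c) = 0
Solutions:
 u(c) = C1*cos(c)^2


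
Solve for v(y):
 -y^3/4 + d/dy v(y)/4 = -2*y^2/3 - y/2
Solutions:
 v(y) = C1 + y^4/4 - 8*y^3/9 - y^2


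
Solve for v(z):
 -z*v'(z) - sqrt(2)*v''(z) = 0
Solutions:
 v(z) = C1 + C2*erf(2^(1/4)*z/2)


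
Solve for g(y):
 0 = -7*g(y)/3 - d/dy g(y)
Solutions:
 g(y) = C1*exp(-7*y/3)


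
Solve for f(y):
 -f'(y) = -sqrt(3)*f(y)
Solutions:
 f(y) = C1*exp(sqrt(3)*y)


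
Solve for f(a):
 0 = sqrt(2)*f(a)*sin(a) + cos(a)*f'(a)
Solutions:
 f(a) = C1*cos(a)^(sqrt(2))


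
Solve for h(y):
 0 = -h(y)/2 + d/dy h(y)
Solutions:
 h(y) = C1*exp(y/2)


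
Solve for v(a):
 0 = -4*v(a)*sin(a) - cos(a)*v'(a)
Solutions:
 v(a) = C1*cos(a)^4


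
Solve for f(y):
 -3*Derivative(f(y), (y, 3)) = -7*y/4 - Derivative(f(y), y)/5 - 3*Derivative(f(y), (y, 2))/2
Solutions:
 f(y) = C1 + C2*exp(y*(15 - sqrt(465))/60) + C3*exp(y*(15 + sqrt(465))/60) - 35*y^2/8 + 525*y/8


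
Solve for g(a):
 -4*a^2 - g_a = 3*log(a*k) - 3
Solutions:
 g(a) = C1 - 4*a^3/3 - 3*a*log(a*k) + 6*a


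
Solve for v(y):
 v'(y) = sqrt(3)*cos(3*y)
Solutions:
 v(y) = C1 + sqrt(3)*sin(3*y)/3


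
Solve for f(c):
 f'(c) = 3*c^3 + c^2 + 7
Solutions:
 f(c) = C1 + 3*c^4/4 + c^3/3 + 7*c


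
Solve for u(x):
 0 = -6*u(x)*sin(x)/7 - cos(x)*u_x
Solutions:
 u(x) = C1*cos(x)^(6/7)


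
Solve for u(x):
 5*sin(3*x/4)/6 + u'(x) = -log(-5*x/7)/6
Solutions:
 u(x) = C1 - x*log(-x)/6 - x*log(5)/6 + x/6 + x*log(7)/6 + 10*cos(3*x/4)/9


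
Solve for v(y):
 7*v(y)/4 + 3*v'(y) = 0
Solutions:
 v(y) = C1*exp(-7*y/12)


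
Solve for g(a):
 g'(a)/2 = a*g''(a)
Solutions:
 g(a) = C1 + C2*a^(3/2)


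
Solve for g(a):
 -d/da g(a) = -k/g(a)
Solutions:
 g(a) = -sqrt(C1 + 2*a*k)
 g(a) = sqrt(C1 + 2*a*k)


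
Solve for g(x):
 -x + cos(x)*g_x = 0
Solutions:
 g(x) = C1 + Integral(x/cos(x), x)


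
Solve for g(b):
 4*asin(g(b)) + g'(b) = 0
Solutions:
 Integral(1/asin(_y), (_y, g(b))) = C1 - 4*b


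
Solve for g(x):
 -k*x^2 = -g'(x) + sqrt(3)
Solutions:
 g(x) = C1 + k*x^3/3 + sqrt(3)*x


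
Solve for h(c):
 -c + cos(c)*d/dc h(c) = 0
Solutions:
 h(c) = C1 + Integral(c/cos(c), c)


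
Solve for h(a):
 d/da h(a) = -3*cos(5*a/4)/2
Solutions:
 h(a) = C1 - 6*sin(5*a/4)/5


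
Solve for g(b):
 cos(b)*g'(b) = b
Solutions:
 g(b) = C1 + Integral(b/cos(b), b)


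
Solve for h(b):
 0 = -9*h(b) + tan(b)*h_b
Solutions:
 h(b) = C1*sin(b)^9


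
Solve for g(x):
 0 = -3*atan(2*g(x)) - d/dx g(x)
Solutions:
 Integral(1/atan(2*_y), (_y, g(x))) = C1 - 3*x


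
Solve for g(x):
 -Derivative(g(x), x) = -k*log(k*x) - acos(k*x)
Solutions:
 g(x) = C1 + k*x*(log(k*x) - 1) + Piecewise((x*acos(k*x) - sqrt(-k^2*x^2 + 1)/k, Ne(k, 0)), (pi*x/2, True))


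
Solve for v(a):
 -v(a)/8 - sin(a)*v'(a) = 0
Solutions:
 v(a) = C1*(cos(a) + 1)^(1/16)/(cos(a) - 1)^(1/16)


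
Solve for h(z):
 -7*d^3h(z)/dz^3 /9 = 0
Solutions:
 h(z) = C1 + C2*z + C3*z^2


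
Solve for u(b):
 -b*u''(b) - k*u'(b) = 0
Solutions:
 u(b) = C1 + b^(1 - re(k))*(C2*sin(log(b)*Abs(im(k))) + C3*cos(log(b)*im(k)))


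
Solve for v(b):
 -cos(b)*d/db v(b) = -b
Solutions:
 v(b) = C1 + Integral(b/cos(b), b)


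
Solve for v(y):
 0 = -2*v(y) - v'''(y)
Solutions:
 v(y) = C3*exp(-2^(1/3)*y) + (C1*sin(2^(1/3)*sqrt(3)*y/2) + C2*cos(2^(1/3)*sqrt(3)*y/2))*exp(2^(1/3)*y/2)


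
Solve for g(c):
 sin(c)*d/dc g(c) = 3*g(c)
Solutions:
 g(c) = C1*(cos(c) - 1)^(3/2)/(cos(c) + 1)^(3/2)


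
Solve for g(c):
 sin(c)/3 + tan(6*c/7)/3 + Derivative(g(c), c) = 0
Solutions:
 g(c) = C1 + 7*log(cos(6*c/7))/18 + cos(c)/3


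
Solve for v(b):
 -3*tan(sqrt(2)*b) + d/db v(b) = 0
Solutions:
 v(b) = C1 - 3*sqrt(2)*log(cos(sqrt(2)*b))/2


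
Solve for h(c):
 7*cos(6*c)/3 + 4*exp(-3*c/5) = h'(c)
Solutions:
 h(c) = C1 + 7*sin(6*c)/18 - 20*exp(-3*c/5)/3


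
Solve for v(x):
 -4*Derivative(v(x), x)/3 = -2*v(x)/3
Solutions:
 v(x) = C1*exp(x/2)


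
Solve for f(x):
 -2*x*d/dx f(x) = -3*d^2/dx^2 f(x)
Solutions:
 f(x) = C1 + C2*erfi(sqrt(3)*x/3)


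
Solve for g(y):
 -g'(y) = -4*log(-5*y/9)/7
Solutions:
 g(y) = C1 + 4*y*log(-y)/7 + 4*y*(-2*log(3) - 1 + log(5))/7


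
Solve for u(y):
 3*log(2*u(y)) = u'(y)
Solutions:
 -Integral(1/(log(_y) + log(2)), (_y, u(y)))/3 = C1 - y


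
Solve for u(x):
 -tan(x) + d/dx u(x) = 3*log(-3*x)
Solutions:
 u(x) = C1 + 3*x*log(-x) - 3*x + 3*x*log(3) - log(cos(x))


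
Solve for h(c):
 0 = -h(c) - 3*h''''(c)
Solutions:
 h(c) = (C1*sin(sqrt(2)*3^(3/4)*c/6) + C2*cos(sqrt(2)*3^(3/4)*c/6))*exp(-sqrt(2)*3^(3/4)*c/6) + (C3*sin(sqrt(2)*3^(3/4)*c/6) + C4*cos(sqrt(2)*3^(3/4)*c/6))*exp(sqrt(2)*3^(3/4)*c/6)


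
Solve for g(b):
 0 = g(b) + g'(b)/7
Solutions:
 g(b) = C1*exp(-7*b)


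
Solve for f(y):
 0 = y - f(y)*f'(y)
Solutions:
 f(y) = -sqrt(C1 + y^2)
 f(y) = sqrt(C1 + y^2)


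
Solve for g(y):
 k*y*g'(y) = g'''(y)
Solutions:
 g(y) = C1 + Integral(C2*airyai(k^(1/3)*y) + C3*airybi(k^(1/3)*y), y)


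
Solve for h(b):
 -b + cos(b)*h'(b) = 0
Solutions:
 h(b) = C1 + Integral(b/cos(b), b)


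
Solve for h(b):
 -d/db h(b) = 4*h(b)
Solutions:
 h(b) = C1*exp(-4*b)


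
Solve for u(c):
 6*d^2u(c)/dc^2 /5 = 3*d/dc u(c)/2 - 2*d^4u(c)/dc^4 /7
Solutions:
 u(c) = C1 + C2*exp(35^(1/3)*c*(-(75 + 11*sqrt(65))^(1/3) + 4*35^(1/3)/(75 + 11*sqrt(65))^(1/3))/20)*sin(sqrt(3)*35^(1/3)*c*(4*35^(1/3)/(75 + 11*sqrt(65))^(1/3) + (75 + 11*sqrt(65))^(1/3))/20) + C3*exp(35^(1/3)*c*(-(75 + 11*sqrt(65))^(1/3) + 4*35^(1/3)/(75 + 11*sqrt(65))^(1/3))/20)*cos(sqrt(3)*35^(1/3)*c*(4*35^(1/3)/(75 + 11*sqrt(65))^(1/3) + (75 + 11*sqrt(65))^(1/3))/20) + C4*exp(-35^(1/3)*c*(-(75 + 11*sqrt(65))^(1/3) + 4*35^(1/3)/(75 + 11*sqrt(65))^(1/3))/10)


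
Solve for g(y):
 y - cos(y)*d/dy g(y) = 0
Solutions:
 g(y) = C1 + Integral(y/cos(y), y)


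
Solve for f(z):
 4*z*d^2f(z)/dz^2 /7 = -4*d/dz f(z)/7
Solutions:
 f(z) = C1 + C2*log(z)


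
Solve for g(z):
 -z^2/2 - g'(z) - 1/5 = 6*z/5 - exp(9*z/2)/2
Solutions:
 g(z) = C1 - z^3/6 - 3*z^2/5 - z/5 + exp(9*z/2)/9


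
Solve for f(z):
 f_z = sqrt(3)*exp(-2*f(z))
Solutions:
 f(z) = log(-sqrt(C1 + 2*sqrt(3)*z))
 f(z) = log(C1 + 2*sqrt(3)*z)/2


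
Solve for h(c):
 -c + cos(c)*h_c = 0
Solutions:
 h(c) = C1 + Integral(c/cos(c), c)


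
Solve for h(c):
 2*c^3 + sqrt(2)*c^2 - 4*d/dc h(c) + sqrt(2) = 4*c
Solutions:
 h(c) = C1 + c^4/8 + sqrt(2)*c^3/12 - c^2/2 + sqrt(2)*c/4


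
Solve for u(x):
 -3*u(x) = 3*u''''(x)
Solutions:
 u(x) = (C1*sin(sqrt(2)*x/2) + C2*cos(sqrt(2)*x/2))*exp(-sqrt(2)*x/2) + (C3*sin(sqrt(2)*x/2) + C4*cos(sqrt(2)*x/2))*exp(sqrt(2)*x/2)


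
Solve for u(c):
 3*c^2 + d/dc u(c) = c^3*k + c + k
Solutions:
 u(c) = C1 + c^4*k/4 - c^3 + c^2/2 + c*k


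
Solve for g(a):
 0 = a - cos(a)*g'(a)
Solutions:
 g(a) = C1 + Integral(a/cos(a), a)


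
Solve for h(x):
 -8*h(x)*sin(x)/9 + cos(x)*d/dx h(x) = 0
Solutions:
 h(x) = C1/cos(x)^(8/9)


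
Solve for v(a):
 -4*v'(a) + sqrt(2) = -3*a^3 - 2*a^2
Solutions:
 v(a) = C1 + 3*a^4/16 + a^3/6 + sqrt(2)*a/4


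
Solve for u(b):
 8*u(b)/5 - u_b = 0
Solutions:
 u(b) = C1*exp(8*b/5)


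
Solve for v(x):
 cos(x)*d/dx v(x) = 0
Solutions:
 v(x) = C1


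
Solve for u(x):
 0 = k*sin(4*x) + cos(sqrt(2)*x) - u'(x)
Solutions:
 u(x) = C1 - k*cos(4*x)/4 + sqrt(2)*sin(sqrt(2)*x)/2


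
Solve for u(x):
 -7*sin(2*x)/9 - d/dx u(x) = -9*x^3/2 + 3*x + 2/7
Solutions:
 u(x) = C1 + 9*x^4/8 - 3*x^2/2 - 2*x/7 + 7*cos(2*x)/18


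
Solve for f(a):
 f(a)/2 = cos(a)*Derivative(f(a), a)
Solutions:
 f(a) = C1*(sin(a) + 1)^(1/4)/(sin(a) - 1)^(1/4)


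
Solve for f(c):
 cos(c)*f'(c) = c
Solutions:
 f(c) = C1 + Integral(c/cos(c), c)


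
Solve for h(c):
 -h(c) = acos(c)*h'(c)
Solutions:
 h(c) = C1*exp(-Integral(1/acos(c), c))


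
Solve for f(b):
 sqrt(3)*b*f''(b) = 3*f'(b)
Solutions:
 f(b) = C1 + C2*b^(1 + sqrt(3))


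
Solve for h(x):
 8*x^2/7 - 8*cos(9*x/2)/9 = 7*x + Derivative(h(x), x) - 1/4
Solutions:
 h(x) = C1 + 8*x^3/21 - 7*x^2/2 + x/4 - 16*sin(9*x/2)/81


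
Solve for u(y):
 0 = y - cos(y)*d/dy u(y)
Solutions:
 u(y) = C1 + Integral(y/cos(y), y)


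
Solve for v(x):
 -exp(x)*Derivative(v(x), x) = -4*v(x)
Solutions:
 v(x) = C1*exp(-4*exp(-x))


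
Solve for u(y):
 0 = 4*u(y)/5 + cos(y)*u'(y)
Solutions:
 u(y) = C1*(sin(y) - 1)^(2/5)/(sin(y) + 1)^(2/5)


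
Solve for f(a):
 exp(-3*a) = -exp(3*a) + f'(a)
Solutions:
 f(a) = C1 + 2*sinh(3*a)/3


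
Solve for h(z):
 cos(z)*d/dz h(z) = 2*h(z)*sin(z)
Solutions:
 h(z) = C1/cos(z)^2


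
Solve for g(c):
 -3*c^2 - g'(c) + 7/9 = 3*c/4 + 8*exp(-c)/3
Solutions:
 g(c) = C1 - c^3 - 3*c^2/8 + 7*c/9 + 8*exp(-c)/3


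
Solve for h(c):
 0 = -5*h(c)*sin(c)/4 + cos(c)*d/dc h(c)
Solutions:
 h(c) = C1/cos(c)^(5/4)


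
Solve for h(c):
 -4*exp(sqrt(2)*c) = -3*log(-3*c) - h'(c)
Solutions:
 h(c) = C1 - 3*c*log(-c) + 3*c*(1 - log(3)) + 2*sqrt(2)*exp(sqrt(2)*c)


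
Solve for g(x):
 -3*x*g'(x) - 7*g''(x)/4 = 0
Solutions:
 g(x) = C1 + C2*erf(sqrt(42)*x/7)


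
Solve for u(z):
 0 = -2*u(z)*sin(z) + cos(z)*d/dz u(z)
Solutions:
 u(z) = C1/cos(z)^2


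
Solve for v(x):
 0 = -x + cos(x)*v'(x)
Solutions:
 v(x) = C1 + Integral(x/cos(x), x)


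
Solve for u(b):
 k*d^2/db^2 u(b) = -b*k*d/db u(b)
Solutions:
 u(b) = C1 + C2*erf(sqrt(2)*b/2)


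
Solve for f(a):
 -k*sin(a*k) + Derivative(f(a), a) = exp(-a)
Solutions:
 f(a) = C1 - cos(a*k) - exp(-a)


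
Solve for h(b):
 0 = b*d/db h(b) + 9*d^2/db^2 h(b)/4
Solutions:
 h(b) = C1 + C2*erf(sqrt(2)*b/3)


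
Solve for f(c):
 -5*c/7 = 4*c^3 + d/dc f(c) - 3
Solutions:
 f(c) = C1 - c^4 - 5*c^2/14 + 3*c


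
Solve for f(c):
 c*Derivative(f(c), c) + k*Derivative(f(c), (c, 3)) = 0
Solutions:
 f(c) = C1 + Integral(C2*airyai(c*(-1/k)^(1/3)) + C3*airybi(c*(-1/k)^(1/3)), c)


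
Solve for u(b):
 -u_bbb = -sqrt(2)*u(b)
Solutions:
 u(b) = C3*exp(2^(1/6)*b) + (C1*sin(2^(1/6)*sqrt(3)*b/2) + C2*cos(2^(1/6)*sqrt(3)*b/2))*exp(-2^(1/6)*b/2)


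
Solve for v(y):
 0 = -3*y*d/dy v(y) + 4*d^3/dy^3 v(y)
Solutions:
 v(y) = C1 + Integral(C2*airyai(6^(1/3)*y/2) + C3*airybi(6^(1/3)*y/2), y)


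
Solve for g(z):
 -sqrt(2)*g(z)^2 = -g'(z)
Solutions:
 g(z) = -1/(C1 + sqrt(2)*z)


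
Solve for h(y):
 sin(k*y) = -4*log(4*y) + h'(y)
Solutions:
 h(y) = C1 + 4*y*log(y) - 4*y + 8*y*log(2) + Piecewise((-cos(k*y)/k, Ne(k, 0)), (0, True))


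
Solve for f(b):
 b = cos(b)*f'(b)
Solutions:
 f(b) = C1 + Integral(b/cos(b), b)


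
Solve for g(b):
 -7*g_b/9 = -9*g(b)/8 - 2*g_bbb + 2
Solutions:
 g(b) = C1*exp(6^(1/3)*b*(28*6^(1/3)/(sqrt(4651257) + 2187)^(1/3) + (sqrt(4651257) + 2187)^(1/3))/72)*sin(2^(1/3)*3^(1/6)*b*(-3^(2/3)*(sqrt(4651257) + 2187)^(1/3) + 84*2^(1/3)/(sqrt(4651257) + 2187)^(1/3))/72) + C2*exp(6^(1/3)*b*(28*6^(1/3)/(sqrt(4651257) + 2187)^(1/3) + (sqrt(4651257) + 2187)^(1/3))/72)*cos(2^(1/3)*3^(1/6)*b*(-3^(2/3)*(sqrt(4651257) + 2187)^(1/3) + 84*2^(1/3)/(sqrt(4651257) + 2187)^(1/3))/72) + C3*exp(-6^(1/3)*b*(28*6^(1/3)/(sqrt(4651257) + 2187)^(1/3) + (sqrt(4651257) + 2187)^(1/3))/36) + 16/9


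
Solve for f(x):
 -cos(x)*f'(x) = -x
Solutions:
 f(x) = C1 + Integral(x/cos(x), x)


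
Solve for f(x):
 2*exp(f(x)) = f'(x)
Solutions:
 f(x) = log(-1/(C1 + 2*x))


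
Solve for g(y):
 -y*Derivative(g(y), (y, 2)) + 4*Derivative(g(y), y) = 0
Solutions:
 g(y) = C1 + C2*y^5


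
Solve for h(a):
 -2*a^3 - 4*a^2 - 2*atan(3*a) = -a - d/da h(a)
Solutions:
 h(a) = C1 + a^4/2 + 4*a^3/3 - a^2/2 + 2*a*atan(3*a) - log(9*a^2 + 1)/3


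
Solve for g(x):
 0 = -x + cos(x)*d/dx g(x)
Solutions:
 g(x) = C1 + Integral(x/cos(x), x)


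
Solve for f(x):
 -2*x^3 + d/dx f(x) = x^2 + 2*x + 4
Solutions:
 f(x) = C1 + x^4/2 + x^3/3 + x^2 + 4*x


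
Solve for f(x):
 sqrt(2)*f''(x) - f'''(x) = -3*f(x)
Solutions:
 f(x) = C1*exp(x*(-2^(2/3)*(4*sqrt(2) + 81 + sqrt(-32 + (4*sqrt(2) + 81)^2))^(1/3) - 4*2^(1/3)/(4*sqrt(2) + 81 + sqrt(-32 + (4*sqrt(2) + 81)^2))^(1/3) + 4*sqrt(2))/12)*sin(2^(1/3)*sqrt(3)*x*(-2^(1/3)*(4*sqrt(2) + 81 + sqrt(-32 + 729*(-3 - 4*sqrt(2)/27)^2))^(1/3) + 4/(4*sqrt(2) + 81 + sqrt(-32 + 729*(-3 - 4*sqrt(2)/27)^2))^(1/3))/12) + C2*exp(x*(-2^(2/3)*(4*sqrt(2) + 81 + sqrt(-32 + (4*sqrt(2) + 81)^2))^(1/3) - 4*2^(1/3)/(4*sqrt(2) + 81 + sqrt(-32 + (4*sqrt(2) + 81)^2))^(1/3) + 4*sqrt(2))/12)*cos(2^(1/3)*sqrt(3)*x*(-2^(1/3)*(4*sqrt(2) + 81 + sqrt(-32 + 729*(-3 - 4*sqrt(2)/27)^2))^(1/3) + 4/(4*sqrt(2) + 81 + sqrt(-32 + 729*(-3 - 4*sqrt(2)/27)^2))^(1/3))/12) + C3*exp(x*(4*2^(1/3)/(4*sqrt(2) + 81 + sqrt(-32 + (4*sqrt(2) + 81)^2))^(1/3) + 2*sqrt(2) + 2^(2/3)*(4*sqrt(2) + 81 + sqrt(-32 + (4*sqrt(2) + 81)^2))^(1/3))/6)


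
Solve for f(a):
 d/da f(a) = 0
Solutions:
 f(a) = C1


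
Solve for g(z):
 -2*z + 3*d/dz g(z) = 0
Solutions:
 g(z) = C1 + z^2/3


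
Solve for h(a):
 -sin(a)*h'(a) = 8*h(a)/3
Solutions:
 h(a) = C1*(cos(a) + 1)^(4/3)/(cos(a) - 1)^(4/3)


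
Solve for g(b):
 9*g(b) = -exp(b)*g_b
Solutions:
 g(b) = C1*exp(9*exp(-b))


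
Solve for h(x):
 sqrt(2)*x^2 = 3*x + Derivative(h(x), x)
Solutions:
 h(x) = C1 + sqrt(2)*x^3/3 - 3*x^2/2


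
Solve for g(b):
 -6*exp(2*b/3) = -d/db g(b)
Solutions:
 g(b) = C1 + 9*exp(2*b/3)


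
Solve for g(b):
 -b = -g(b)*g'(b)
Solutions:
 g(b) = -sqrt(C1 + b^2)
 g(b) = sqrt(C1 + b^2)


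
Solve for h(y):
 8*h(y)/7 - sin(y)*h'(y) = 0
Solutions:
 h(y) = C1*(cos(y) - 1)^(4/7)/(cos(y) + 1)^(4/7)


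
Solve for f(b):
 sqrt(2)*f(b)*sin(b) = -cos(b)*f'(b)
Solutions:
 f(b) = C1*cos(b)^(sqrt(2))


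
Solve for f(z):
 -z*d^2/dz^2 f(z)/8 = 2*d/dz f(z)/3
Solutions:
 f(z) = C1 + C2/z^(13/3)


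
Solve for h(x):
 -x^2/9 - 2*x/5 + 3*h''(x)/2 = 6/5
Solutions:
 h(x) = C1 + C2*x + x^4/162 + 2*x^3/45 + 2*x^2/5


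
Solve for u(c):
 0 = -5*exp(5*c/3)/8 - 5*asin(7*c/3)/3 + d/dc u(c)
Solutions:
 u(c) = C1 + 5*c*asin(7*c/3)/3 + 5*sqrt(9 - 49*c^2)/21 + 3*exp(5*c/3)/8


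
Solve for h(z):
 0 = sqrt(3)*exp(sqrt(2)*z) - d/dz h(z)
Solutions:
 h(z) = C1 + sqrt(6)*exp(sqrt(2)*z)/2


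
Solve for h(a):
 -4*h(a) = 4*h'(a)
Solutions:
 h(a) = C1*exp(-a)


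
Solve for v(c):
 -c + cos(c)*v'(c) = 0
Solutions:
 v(c) = C1 + Integral(c/cos(c), c)


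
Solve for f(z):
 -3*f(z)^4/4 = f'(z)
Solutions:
 f(z) = 2^(2/3)*(1/(C1 + 9*z))^(1/3)
 f(z) = (-6^(2/3) - 3*2^(2/3)*3^(1/6)*I)*(1/(C1 + 3*z))^(1/3)/6
 f(z) = (-6^(2/3) + 3*2^(2/3)*3^(1/6)*I)*(1/(C1 + 3*z))^(1/3)/6


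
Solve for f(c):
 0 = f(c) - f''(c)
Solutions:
 f(c) = C1*exp(-c) + C2*exp(c)


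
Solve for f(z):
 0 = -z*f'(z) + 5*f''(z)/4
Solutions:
 f(z) = C1 + C2*erfi(sqrt(10)*z/5)


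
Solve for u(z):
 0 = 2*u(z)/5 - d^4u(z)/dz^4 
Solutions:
 u(z) = C1*exp(-2^(1/4)*5^(3/4)*z/5) + C2*exp(2^(1/4)*5^(3/4)*z/5) + C3*sin(2^(1/4)*5^(3/4)*z/5) + C4*cos(2^(1/4)*5^(3/4)*z/5)


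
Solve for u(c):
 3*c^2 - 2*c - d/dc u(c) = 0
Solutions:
 u(c) = C1 + c^3 - c^2


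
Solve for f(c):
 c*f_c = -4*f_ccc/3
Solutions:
 f(c) = C1 + Integral(C2*airyai(-6^(1/3)*c/2) + C3*airybi(-6^(1/3)*c/2), c)


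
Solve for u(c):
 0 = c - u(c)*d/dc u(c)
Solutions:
 u(c) = -sqrt(C1 + c^2)
 u(c) = sqrt(C1 + c^2)


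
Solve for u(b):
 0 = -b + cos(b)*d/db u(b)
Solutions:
 u(b) = C1 + Integral(b/cos(b), b)


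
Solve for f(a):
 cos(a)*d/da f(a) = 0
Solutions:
 f(a) = C1


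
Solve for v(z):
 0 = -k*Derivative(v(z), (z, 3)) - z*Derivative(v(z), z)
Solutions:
 v(z) = C1 + Integral(C2*airyai(z*(-1/k)^(1/3)) + C3*airybi(z*(-1/k)^(1/3)), z)


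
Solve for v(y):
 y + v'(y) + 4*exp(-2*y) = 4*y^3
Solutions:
 v(y) = C1 + y^4 - y^2/2 + 2*exp(-2*y)


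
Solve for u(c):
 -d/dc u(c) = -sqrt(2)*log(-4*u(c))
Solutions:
 -sqrt(2)*Integral(1/(log(-_y) + 2*log(2)), (_y, u(c)))/2 = C1 - c


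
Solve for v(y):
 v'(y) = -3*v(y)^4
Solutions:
 v(y) = (-3^(2/3) - 3*3^(1/6)*I)*(1/(C1 + 3*y))^(1/3)/6
 v(y) = (-3^(2/3) + 3*3^(1/6)*I)*(1/(C1 + 3*y))^(1/3)/6
 v(y) = (1/(C1 + 9*y))^(1/3)


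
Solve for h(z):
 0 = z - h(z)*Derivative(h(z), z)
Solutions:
 h(z) = -sqrt(C1 + z^2)
 h(z) = sqrt(C1 + z^2)


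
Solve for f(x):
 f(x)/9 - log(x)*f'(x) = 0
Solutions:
 f(x) = C1*exp(li(x)/9)


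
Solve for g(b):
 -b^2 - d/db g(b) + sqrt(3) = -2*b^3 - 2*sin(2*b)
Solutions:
 g(b) = C1 + b^4/2 - b^3/3 + sqrt(3)*b - cos(2*b)


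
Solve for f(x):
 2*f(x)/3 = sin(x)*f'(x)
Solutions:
 f(x) = C1*(cos(x) - 1)^(1/3)/(cos(x) + 1)^(1/3)


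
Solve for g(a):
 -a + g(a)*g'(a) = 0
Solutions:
 g(a) = -sqrt(C1 + a^2)
 g(a) = sqrt(C1 + a^2)


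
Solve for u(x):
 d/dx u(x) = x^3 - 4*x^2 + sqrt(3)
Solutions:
 u(x) = C1 + x^4/4 - 4*x^3/3 + sqrt(3)*x


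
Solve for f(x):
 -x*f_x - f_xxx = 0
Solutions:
 f(x) = C1 + Integral(C2*airyai(-x) + C3*airybi(-x), x)


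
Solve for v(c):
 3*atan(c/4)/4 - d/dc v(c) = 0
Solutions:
 v(c) = C1 + 3*c*atan(c/4)/4 - 3*log(c^2 + 16)/2


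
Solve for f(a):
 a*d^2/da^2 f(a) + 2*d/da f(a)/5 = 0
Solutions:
 f(a) = C1 + C2*a^(3/5)


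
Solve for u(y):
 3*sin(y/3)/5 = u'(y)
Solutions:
 u(y) = C1 - 9*cos(y/3)/5


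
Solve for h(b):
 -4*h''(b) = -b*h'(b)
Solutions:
 h(b) = C1 + C2*erfi(sqrt(2)*b/4)


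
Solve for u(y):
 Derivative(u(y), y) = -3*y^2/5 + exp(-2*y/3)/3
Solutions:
 u(y) = C1 - y^3/5 - exp(-2*y/3)/2


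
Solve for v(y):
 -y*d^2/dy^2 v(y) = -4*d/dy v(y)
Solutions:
 v(y) = C1 + C2*y^5


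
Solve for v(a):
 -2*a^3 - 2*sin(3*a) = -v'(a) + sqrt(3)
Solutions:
 v(a) = C1 + a^4/2 + sqrt(3)*a - 2*cos(3*a)/3


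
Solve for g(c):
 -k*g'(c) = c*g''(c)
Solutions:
 g(c) = C1 + c^(1 - re(k))*(C2*sin(log(c)*Abs(im(k))) + C3*cos(log(c)*im(k)))


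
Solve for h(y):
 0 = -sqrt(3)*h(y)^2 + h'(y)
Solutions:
 h(y) = -1/(C1 + sqrt(3)*y)


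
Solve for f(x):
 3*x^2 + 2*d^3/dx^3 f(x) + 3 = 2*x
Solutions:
 f(x) = C1 + C2*x + C3*x^2 - x^5/40 + x^4/24 - x^3/4


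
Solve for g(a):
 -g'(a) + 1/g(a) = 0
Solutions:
 g(a) = -sqrt(C1 + 2*a)
 g(a) = sqrt(C1 + 2*a)


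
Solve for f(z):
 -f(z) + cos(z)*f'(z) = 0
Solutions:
 f(z) = C1*sqrt(sin(z) + 1)/sqrt(sin(z) - 1)


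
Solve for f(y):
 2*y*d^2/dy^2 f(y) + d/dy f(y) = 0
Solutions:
 f(y) = C1 + C2*sqrt(y)


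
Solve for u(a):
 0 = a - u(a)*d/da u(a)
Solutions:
 u(a) = -sqrt(C1 + a^2)
 u(a) = sqrt(C1 + a^2)


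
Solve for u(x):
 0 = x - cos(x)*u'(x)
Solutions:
 u(x) = C1 + Integral(x/cos(x), x)


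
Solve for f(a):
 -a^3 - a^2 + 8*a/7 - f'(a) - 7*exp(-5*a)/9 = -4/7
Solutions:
 f(a) = C1 - a^4/4 - a^3/3 + 4*a^2/7 + 4*a/7 + 7*exp(-5*a)/45


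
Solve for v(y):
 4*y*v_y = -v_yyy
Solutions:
 v(y) = C1 + Integral(C2*airyai(-2^(2/3)*y) + C3*airybi(-2^(2/3)*y), y)


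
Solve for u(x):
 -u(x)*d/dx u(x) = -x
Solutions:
 u(x) = -sqrt(C1 + x^2)
 u(x) = sqrt(C1 + x^2)


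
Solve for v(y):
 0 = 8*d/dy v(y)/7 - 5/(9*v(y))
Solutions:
 v(y) = -sqrt(C1 + 35*y)/6
 v(y) = sqrt(C1 + 35*y)/6


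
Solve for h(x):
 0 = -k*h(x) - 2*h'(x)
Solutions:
 h(x) = C1*exp(-k*x/2)


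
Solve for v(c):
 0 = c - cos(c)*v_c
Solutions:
 v(c) = C1 + Integral(c/cos(c), c)


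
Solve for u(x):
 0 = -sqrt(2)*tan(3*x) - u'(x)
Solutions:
 u(x) = C1 + sqrt(2)*log(cos(3*x))/3


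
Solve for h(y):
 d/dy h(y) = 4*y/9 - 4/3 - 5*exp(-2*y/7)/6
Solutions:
 h(y) = C1 + 2*y^2/9 - 4*y/3 + 35*exp(-2*y/7)/12


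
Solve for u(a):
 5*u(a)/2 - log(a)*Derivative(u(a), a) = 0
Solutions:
 u(a) = C1*exp(5*li(a)/2)


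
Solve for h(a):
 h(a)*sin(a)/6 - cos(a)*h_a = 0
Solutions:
 h(a) = C1/cos(a)^(1/6)


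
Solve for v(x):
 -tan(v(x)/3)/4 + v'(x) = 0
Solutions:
 v(x) = -3*asin(C1*exp(x/12)) + 3*pi
 v(x) = 3*asin(C1*exp(x/12))


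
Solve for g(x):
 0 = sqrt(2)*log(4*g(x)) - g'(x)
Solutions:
 -sqrt(2)*Integral(1/(log(_y) + 2*log(2)), (_y, g(x)))/2 = C1 - x


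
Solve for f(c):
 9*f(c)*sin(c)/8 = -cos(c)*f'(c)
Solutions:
 f(c) = C1*cos(c)^(9/8)


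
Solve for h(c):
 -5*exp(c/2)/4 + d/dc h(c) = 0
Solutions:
 h(c) = C1 + 5*exp(c/2)/2


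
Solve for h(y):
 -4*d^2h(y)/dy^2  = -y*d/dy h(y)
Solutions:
 h(y) = C1 + C2*erfi(sqrt(2)*y/4)


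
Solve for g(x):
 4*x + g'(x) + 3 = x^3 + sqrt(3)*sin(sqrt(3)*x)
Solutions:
 g(x) = C1 + x^4/4 - 2*x^2 - 3*x - cos(sqrt(3)*x)


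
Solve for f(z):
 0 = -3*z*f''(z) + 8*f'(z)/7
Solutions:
 f(z) = C1 + C2*z^(29/21)


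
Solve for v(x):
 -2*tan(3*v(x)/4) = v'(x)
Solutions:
 v(x) = -4*asin(C1*exp(-3*x/2))/3 + 4*pi/3
 v(x) = 4*asin(C1*exp(-3*x/2))/3


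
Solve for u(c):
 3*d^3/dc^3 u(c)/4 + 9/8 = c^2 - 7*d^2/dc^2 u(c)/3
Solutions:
 u(c) = C1 + C2*c + C3*exp(-28*c/9) + c^4/28 - 9*c^3/196 - 135*c^2/686


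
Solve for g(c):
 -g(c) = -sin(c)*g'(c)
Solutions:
 g(c) = C1*sqrt(cos(c) - 1)/sqrt(cos(c) + 1)


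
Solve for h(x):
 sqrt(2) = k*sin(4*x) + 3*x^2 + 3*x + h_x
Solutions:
 h(x) = C1 + k*cos(4*x)/4 - x^3 - 3*x^2/2 + sqrt(2)*x


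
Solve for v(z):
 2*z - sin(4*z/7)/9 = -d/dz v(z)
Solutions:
 v(z) = C1 - z^2 - 7*cos(4*z/7)/36


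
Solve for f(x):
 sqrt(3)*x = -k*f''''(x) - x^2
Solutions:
 f(x) = C1 + C2*x + C3*x^2 + C4*x^3 - x^6/(360*k) - sqrt(3)*x^5/(120*k)


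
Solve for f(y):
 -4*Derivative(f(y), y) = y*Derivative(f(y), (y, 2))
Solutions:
 f(y) = C1 + C2/y^3


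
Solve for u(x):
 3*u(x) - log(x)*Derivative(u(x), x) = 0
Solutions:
 u(x) = C1*exp(3*li(x))


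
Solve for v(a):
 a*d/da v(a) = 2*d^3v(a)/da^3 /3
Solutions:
 v(a) = C1 + Integral(C2*airyai(2^(2/3)*3^(1/3)*a/2) + C3*airybi(2^(2/3)*3^(1/3)*a/2), a)


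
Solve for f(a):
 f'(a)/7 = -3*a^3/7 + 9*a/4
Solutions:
 f(a) = C1 - 3*a^4/4 + 63*a^2/8


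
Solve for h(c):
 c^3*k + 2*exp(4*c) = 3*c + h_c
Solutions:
 h(c) = C1 + c^4*k/4 - 3*c^2/2 + exp(4*c)/2


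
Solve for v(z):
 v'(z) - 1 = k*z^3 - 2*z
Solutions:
 v(z) = C1 + k*z^4/4 - z^2 + z


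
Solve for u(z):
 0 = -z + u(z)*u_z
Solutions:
 u(z) = -sqrt(C1 + z^2)
 u(z) = sqrt(C1 + z^2)


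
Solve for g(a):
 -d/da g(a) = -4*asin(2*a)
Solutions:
 g(a) = C1 + 4*a*asin(2*a) + 2*sqrt(1 - 4*a^2)


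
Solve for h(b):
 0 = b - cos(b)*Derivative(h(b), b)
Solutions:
 h(b) = C1 + Integral(b/cos(b), b)


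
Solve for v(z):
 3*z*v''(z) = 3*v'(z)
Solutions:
 v(z) = C1 + C2*z^2


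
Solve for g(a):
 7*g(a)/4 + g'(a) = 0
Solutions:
 g(a) = C1*exp(-7*a/4)


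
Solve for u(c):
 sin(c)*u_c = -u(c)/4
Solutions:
 u(c) = C1*(cos(c) + 1)^(1/8)/(cos(c) - 1)^(1/8)


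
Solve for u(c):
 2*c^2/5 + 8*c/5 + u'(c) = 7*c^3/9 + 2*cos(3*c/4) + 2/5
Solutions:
 u(c) = C1 + 7*c^4/36 - 2*c^3/15 - 4*c^2/5 + 2*c/5 + 8*sin(3*c/4)/3


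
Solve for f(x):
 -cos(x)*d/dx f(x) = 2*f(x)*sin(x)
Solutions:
 f(x) = C1*cos(x)^2


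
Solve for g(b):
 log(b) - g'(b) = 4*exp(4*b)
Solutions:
 g(b) = C1 + b*log(b) - b - exp(4*b)


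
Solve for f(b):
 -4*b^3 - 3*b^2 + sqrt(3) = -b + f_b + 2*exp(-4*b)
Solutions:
 f(b) = C1 - b^4 - b^3 + b^2/2 + sqrt(3)*b + exp(-4*b)/2


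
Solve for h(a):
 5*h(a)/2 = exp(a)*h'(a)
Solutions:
 h(a) = C1*exp(-5*exp(-a)/2)


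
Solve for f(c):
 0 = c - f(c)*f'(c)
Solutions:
 f(c) = -sqrt(C1 + c^2)
 f(c) = sqrt(C1 + c^2)


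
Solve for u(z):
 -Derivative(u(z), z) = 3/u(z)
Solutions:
 u(z) = -sqrt(C1 - 6*z)
 u(z) = sqrt(C1 - 6*z)


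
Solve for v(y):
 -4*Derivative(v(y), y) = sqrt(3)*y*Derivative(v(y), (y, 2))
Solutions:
 v(y) = C1 + C2*y^(1 - 4*sqrt(3)/3)


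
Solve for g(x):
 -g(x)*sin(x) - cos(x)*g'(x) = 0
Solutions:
 g(x) = C1*cos(x)


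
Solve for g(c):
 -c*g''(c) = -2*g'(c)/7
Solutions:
 g(c) = C1 + C2*c^(9/7)


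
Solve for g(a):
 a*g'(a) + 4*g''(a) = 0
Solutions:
 g(a) = C1 + C2*erf(sqrt(2)*a/4)


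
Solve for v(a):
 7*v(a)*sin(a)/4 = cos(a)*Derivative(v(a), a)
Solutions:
 v(a) = C1/cos(a)^(7/4)


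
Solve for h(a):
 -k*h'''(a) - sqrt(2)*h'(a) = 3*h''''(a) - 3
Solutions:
 h(a) = C1 + C2*exp(-a*(2*2^(1/3)*k^2/(2*k^3 + sqrt(-4*k^6 + (2*k^3 + 243*sqrt(2))^2) + 243*sqrt(2))^(1/3) + 2*k + 2^(2/3)*(2*k^3 + sqrt(-4*k^6 + (2*k^3 + 243*sqrt(2))^2) + 243*sqrt(2))^(1/3))/18) + C3*exp(a*(-8*2^(1/3)*k^2/((-1 + sqrt(3)*I)*(2*k^3 + sqrt(-4*k^6 + (2*k^3 + 243*sqrt(2))^2) + 243*sqrt(2))^(1/3)) - 4*k + 2^(2/3)*(2*k^3 + sqrt(-4*k^6 + (2*k^3 + 243*sqrt(2))^2) + 243*sqrt(2))^(1/3) - 2^(2/3)*sqrt(3)*I*(2*k^3 + sqrt(-4*k^6 + (2*k^3 + 243*sqrt(2))^2) + 243*sqrt(2))^(1/3))/36) + C4*exp(a*(8*2^(1/3)*k^2/((1 + sqrt(3)*I)*(2*k^3 + sqrt(-4*k^6 + (2*k^3 + 243*sqrt(2))^2) + 243*sqrt(2))^(1/3)) - 4*k + 2^(2/3)*(2*k^3 + sqrt(-4*k^6 + (2*k^3 + 243*sqrt(2))^2) + 243*sqrt(2))^(1/3) + 2^(2/3)*sqrt(3)*I*(2*k^3 + sqrt(-4*k^6 + (2*k^3 + 243*sqrt(2))^2) + 243*sqrt(2))^(1/3))/36) + 3*sqrt(2)*a/2


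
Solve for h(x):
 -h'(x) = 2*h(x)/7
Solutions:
 h(x) = C1*exp(-2*x/7)


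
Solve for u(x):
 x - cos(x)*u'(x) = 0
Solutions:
 u(x) = C1 + Integral(x/cos(x), x)


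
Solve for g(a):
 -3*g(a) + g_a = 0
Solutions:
 g(a) = C1*exp(3*a)


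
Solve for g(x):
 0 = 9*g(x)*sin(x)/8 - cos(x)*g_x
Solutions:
 g(x) = C1/cos(x)^(9/8)


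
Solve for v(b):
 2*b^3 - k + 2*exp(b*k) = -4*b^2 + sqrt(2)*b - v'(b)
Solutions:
 v(b) = C1 - b^4/2 - 4*b^3/3 + sqrt(2)*b^2/2 + b*k - 2*exp(b*k)/k


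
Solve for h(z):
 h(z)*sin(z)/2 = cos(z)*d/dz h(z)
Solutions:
 h(z) = C1/sqrt(cos(z))


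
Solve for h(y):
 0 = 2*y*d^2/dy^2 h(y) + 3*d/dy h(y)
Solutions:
 h(y) = C1 + C2/sqrt(y)


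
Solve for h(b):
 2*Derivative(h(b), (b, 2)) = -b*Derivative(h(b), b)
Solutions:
 h(b) = C1 + C2*erf(b/2)


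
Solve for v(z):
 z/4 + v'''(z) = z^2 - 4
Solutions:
 v(z) = C1 + C2*z + C3*z^2 + z^5/60 - z^4/96 - 2*z^3/3


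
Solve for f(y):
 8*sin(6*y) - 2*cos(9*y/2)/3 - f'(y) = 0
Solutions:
 f(y) = C1 - 4*sin(9*y/2)/27 - 4*cos(6*y)/3


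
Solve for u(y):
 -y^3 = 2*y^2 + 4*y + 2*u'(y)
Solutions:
 u(y) = C1 - y^4/8 - y^3/3 - y^2


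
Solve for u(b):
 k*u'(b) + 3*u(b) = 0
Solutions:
 u(b) = C1*exp(-3*b/k)


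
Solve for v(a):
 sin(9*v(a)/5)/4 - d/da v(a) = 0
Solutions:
 -a/4 + 5*log(cos(9*v(a)/5) - 1)/18 - 5*log(cos(9*v(a)/5) + 1)/18 = C1


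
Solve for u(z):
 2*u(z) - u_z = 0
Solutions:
 u(z) = C1*exp(2*z)


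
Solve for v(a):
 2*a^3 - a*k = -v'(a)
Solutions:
 v(a) = C1 - a^4/2 + a^2*k/2


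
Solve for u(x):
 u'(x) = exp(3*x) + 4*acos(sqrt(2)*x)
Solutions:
 u(x) = C1 + 4*x*acos(sqrt(2)*x) - 2*sqrt(2)*sqrt(1 - 2*x^2) + exp(3*x)/3


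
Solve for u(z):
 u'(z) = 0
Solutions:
 u(z) = C1


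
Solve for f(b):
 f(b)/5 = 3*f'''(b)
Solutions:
 f(b) = C3*exp(15^(2/3)*b/15) + (C1*sin(3^(1/6)*5^(2/3)*b/10) + C2*cos(3^(1/6)*5^(2/3)*b/10))*exp(-15^(2/3)*b/30)


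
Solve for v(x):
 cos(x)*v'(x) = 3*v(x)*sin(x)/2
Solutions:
 v(x) = C1/cos(x)^(3/2)


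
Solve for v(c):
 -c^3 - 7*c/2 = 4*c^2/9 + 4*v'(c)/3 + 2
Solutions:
 v(c) = C1 - 3*c^4/16 - c^3/9 - 21*c^2/16 - 3*c/2


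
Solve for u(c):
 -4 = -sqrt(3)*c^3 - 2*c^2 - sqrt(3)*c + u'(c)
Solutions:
 u(c) = C1 + sqrt(3)*c^4/4 + 2*c^3/3 + sqrt(3)*c^2/2 - 4*c


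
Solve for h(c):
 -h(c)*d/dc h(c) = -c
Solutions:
 h(c) = -sqrt(C1 + c^2)
 h(c) = sqrt(C1 + c^2)


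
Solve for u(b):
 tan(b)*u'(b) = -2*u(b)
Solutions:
 u(b) = C1/sin(b)^2


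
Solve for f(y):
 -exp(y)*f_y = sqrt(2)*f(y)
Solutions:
 f(y) = C1*exp(sqrt(2)*exp(-y))


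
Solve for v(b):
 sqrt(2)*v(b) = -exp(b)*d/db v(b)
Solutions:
 v(b) = C1*exp(sqrt(2)*exp(-b))


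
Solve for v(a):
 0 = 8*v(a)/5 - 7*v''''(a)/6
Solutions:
 v(a) = C1*exp(-2*3^(1/4)*35^(3/4)*a/35) + C2*exp(2*3^(1/4)*35^(3/4)*a/35) + C3*sin(2*3^(1/4)*35^(3/4)*a/35) + C4*cos(2*3^(1/4)*35^(3/4)*a/35)


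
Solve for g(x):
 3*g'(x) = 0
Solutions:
 g(x) = C1


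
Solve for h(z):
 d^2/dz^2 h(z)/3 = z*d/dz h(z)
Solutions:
 h(z) = C1 + C2*erfi(sqrt(6)*z/2)


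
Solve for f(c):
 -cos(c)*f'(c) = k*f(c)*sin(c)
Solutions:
 f(c) = C1*exp(k*log(cos(c)))


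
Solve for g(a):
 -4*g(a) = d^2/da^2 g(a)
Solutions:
 g(a) = C1*sin(2*a) + C2*cos(2*a)


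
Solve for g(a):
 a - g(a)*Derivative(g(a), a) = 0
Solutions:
 g(a) = -sqrt(C1 + a^2)
 g(a) = sqrt(C1 + a^2)


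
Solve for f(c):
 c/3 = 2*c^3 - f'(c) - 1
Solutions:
 f(c) = C1 + c^4/2 - c^2/6 - c


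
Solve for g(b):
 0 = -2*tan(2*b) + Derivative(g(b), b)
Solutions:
 g(b) = C1 - log(cos(2*b))


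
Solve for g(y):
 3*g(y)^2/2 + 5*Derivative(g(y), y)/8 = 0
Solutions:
 g(y) = 5/(C1 + 12*y)


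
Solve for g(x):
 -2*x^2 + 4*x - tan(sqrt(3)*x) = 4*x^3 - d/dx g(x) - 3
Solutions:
 g(x) = C1 + x^4 + 2*x^3/3 - 2*x^2 - 3*x - sqrt(3)*log(cos(sqrt(3)*x))/3


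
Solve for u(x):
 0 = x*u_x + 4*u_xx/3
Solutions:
 u(x) = C1 + C2*erf(sqrt(6)*x/4)


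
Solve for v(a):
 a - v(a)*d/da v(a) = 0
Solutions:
 v(a) = -sqrt(C1 + a^2)
 v(a) = sqrt(C1 + a^2)


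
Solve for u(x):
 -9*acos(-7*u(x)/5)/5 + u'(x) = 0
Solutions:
 Integral(1/acos(-7*_y/5), (_y, u(x))) = C1 + 9*x/5


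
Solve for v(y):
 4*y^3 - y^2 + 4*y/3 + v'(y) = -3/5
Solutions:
 v(y) = C1 - y^4 + y^3/3 - 2*y^2/3 - 3*y/5


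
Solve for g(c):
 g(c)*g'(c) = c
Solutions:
 g(c) = -sqrt(C1 + c^2)
 g(c) = sqrt(C1 + c^2)


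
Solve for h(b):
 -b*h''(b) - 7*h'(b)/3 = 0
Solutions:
 h(b) = C1 + C2/b^(4/3)
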